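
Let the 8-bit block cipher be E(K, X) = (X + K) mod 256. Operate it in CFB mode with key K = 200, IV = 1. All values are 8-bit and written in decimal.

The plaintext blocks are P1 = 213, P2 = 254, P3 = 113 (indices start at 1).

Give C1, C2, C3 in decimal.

C1 = 28, C2 = 26, C3 = 147

CFB encryption: C_i = P_i ⊕ E(K, C_{i−1}), with C_{0} = IV.
C1: E(K, 1) = 201; 213 ⊕ 201 = 28.
C2: E(K, 28) = 228; 254 ⊕ 228 = 26.
C3: E(K, 26) = 226; 113 ⊕ 226 = 147.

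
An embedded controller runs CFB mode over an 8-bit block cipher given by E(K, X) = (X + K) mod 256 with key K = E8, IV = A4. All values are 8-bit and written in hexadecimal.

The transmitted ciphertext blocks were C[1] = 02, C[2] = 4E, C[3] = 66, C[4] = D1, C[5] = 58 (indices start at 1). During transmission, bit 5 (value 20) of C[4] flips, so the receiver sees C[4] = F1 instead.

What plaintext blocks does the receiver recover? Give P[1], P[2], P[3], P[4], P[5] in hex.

CFB decryption: P_i = C_i ⊕ E(K, C_{i−1}), with C_{0} = IV.
Only C[4] changed, to F1. In CFB, a change in C_i flips the same bit in P_i and garbles P_{i+1}. Decrypting the received ciphertext:
P[1]: E(K, A4) = 8C; 02 ⊕ 8C = 8E.
P[2]: E(K, 02) = EA; 4E ⊕ EA = A4.
P[3]: E(K, 4E) = 36; 66 ⊕ 36 = 50.
P[4]: E(K, 66) = 4E; F1 ⊕ 4E = BF.
P[5]: E(K, F1) = D9; 58 ⊕ D9 = 81.
Blocks that differ from the original plaintext: P[4], P[5].

P[1] = 8E, P[2] = A4, P[3] = 50, P[4] = BF, P[5] = 81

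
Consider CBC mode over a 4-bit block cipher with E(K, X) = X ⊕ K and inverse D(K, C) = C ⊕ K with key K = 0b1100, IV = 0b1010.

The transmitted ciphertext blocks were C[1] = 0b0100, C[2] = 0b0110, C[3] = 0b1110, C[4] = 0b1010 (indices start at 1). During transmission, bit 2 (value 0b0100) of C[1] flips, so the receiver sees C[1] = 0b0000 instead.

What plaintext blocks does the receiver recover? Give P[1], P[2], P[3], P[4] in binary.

CBC decryption: P_i = D(K, C_i) ⊕ C_{i−1}, with C_{0} = IV.
Only C[1] changed, to 0b0000. In CBC, a change in C_i garbles P_i and flips the same bit in P_{i+1}. Decrypting the received ciphertext:
P[1]: D(K, 0b0000) = 0b1100; 0b1100 ⊕ 0b1010 = 0b0110.
P[2]: D(K, 0b0110) = 0b1010; 0b1010 ⊕ 0b0000 = 0b1010.
P[3]: D(K, 0b1110) = 0b0010; 0b0010 ⊕ 0b0110 = 0b0100.
P[4]: D(K, 0b1010) = 0b0110; 0b0110 ⊕ 0b1110 = 0b1000.
Blocks that differ from the original plaintext: P[1], P[2].

P[1] = 0b0110, P[2] = 0b1010, P[3] = 0b0100, P[4] = 0b1000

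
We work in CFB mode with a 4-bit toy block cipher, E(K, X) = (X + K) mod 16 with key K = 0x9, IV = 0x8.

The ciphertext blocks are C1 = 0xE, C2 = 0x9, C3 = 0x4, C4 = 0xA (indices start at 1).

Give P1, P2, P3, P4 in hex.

P1 = 0xF, P2 = 0xE, P3 = 0x6, P4 = 0x7

CFB decryption: P_i = C_i ⊕ E(K, C_{i−1}), with C_{0} = IV.
P1: E(K, 0x8) = 0x1; 0xE ⊕ 0x1 = 0xF.
P2: E(K, 0xE) = 0x7; 0x9 ⊕ 0x7 = 0xE.
P3: E(K, 0x9) = 0x2; 0x4 ⊕ 0x2 = 0x6.
P4: E(K, 0x4) = 0xD; 0xA ⊕ 0xD = 0x7.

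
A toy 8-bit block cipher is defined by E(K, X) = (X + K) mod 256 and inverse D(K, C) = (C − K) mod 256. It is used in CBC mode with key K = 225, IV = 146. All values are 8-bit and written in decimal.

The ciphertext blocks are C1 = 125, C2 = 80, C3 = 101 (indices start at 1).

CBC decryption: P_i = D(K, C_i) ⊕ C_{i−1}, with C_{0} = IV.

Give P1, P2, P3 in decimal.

P1: D(K, 125) = 156; 156 ⊕ 146 = 14.
P2: D(K, 80) = 111; 111 ⊕ 125 = 18.
P3: D(K, 101) = 132; 132 ⊕ 80 = 212.

P1 = 14, P2 = 18, P3 = 212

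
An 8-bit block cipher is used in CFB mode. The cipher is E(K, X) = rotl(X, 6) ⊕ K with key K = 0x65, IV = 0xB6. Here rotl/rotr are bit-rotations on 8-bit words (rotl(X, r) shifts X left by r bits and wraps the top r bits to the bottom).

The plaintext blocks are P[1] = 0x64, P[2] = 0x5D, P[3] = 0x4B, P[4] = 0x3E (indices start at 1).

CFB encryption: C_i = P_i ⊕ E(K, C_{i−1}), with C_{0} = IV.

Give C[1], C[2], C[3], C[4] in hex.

C[1]: E(K, 0xB6) = 0xC8; 0x64 ⊕ 0xC8 = 0xAC.
C[2]: E(K, 0xAC) = 0x4E; 0x5D ⊕ 0x4E = 0x13.
C[3]: E(K, 0x13) = 0xA1; 0x4B ⊕ 0xA1 = 0xEA.
C[4]: E(K, 0xEA) = 0xDF; 0x3E ⊕ 0xDF = 0xE1.

C[1] = 0xAC, C[2] = 0x13, C[3] = 0xEA, C[4] = 0xE1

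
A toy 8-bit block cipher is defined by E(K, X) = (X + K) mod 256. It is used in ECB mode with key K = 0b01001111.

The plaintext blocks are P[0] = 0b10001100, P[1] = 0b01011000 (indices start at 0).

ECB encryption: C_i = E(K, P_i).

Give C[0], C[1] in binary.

C[0] = 0b11011011, C[1] = 0b10100111

C[0]: E(K, 0b10001100) = 0b11011011.
C[1]: E(K, 0b01011000) = 0b10100111.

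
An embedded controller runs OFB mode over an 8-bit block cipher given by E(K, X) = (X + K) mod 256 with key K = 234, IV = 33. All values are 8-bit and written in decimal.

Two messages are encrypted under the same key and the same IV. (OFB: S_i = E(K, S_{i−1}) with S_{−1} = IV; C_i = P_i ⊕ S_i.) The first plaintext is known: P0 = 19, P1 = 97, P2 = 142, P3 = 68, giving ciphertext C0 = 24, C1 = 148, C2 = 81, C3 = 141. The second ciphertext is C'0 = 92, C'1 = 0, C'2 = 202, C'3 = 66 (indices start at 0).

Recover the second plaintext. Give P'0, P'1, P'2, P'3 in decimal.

P'0 = 87, P'1 = 245, P'2 = 21, P'3 = 139

In OFB with a reused IV, both messages share the same keystream S_i, so C_i ⊕ C'_i = P_i ⊕ P'_i and thus P'_i = P_i ⊕ C_i ⊕ C'_i.
P'0: 19 ⊕ 24 ⊕ 92 = 87.
P'1: 97 ⊕ 148 ⊕ 0 = 245.
P'2: 142 ⊕ 81 ⊕ 202 = 21.
P'3: 68 ⊕ 141 ⊕ 66 = 139.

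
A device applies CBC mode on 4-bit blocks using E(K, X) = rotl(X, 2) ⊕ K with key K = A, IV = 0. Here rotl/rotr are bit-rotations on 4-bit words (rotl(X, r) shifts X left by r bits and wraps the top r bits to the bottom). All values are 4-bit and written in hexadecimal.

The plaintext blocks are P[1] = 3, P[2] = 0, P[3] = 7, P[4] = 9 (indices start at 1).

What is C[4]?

CBC encryption: C_i = E(K, P_i ⊕ C_{i−1}), with C_{0} = IV.
C[1]: P[1] ⊕ 0 = 3; E(K, 3) = 6.
C[2]: P[2] ⊕ 6 = 6; E(K, 6) = 3.
C[3]: P[3] ⊕ 3 = 4; E(K, 4) = B.
C[4]: P[4] ⊕ B = 2; E(K, 2) = 2.

C[4] = 2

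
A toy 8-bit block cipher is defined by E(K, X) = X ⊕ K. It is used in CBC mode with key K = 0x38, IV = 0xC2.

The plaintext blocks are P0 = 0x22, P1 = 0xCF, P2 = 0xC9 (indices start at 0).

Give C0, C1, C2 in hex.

CBC encryption: C_i = E(K, P_i ⊕ C_{i−1}), with C_{−1} = IV.
C0: P0 ⊕ 0xC2 = 0xE0; E(K, 0xE0) = 0xD8.
C1: P1 ⊕ 0xD8 = 0x17; E(K, 0x17) = 0x2F.
C2: P2 ⊕ 0x2F = 0xE6; E(K, 0xE6) = 0xDE.

C0 = 0xD8, C1 = 0x2F, C2 = 0xDE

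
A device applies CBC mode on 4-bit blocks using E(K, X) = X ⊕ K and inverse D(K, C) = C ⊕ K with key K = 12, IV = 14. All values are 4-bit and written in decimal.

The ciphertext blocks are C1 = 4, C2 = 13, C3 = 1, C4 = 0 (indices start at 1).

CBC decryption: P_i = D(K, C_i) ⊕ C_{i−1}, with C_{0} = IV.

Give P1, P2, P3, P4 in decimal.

P1 = 6, P2 = 5, P3 = 0, P4 = 13

P1: D(K, 4) = 8; 8 ⊕ 14 = 6.
P2: D(K, 13) = 1; 1 ⊕ 4 = 5.
P3: D(K, 1) = 13; 13 ⊕ 13 = 0.
P4: D(K, 0) = 12; 12 ⊕ 1 = 13.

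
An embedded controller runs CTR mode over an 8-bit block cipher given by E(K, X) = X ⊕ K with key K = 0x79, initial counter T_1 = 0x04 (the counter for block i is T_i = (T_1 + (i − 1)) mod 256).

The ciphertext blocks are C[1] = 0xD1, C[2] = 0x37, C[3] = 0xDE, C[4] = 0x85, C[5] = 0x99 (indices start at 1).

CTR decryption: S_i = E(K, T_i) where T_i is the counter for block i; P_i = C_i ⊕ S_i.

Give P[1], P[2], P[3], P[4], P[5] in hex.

P[1]: T = 0x04, S = E(K, T) = 0x7D; 0xD1 ⊕ 0x7D = 0xAC.
P[2]: T = 0x05, S = E(K, T) = 0x7C; 0x37 ⊕ 0x7C = 0x4B.
P[3]: T = 0x06, S = E(K, T) = 0x7F; 0xDE ⊕ 0x7F = 0xA1.
P[4]: T = 0x07, S = E(K, T) = 0x7E; 0x85 ⊕ 0x7E = 0xFB.
P[5]: T = 0x08, S = E(K, T) = 0x71; 0x99 ⊕ 0x71 = 0xE8.

P[1] = 0xAC, P[2] = 0x4B, P[3] = 0xA1, P[4] = 0xFB, P[5] = 0xE8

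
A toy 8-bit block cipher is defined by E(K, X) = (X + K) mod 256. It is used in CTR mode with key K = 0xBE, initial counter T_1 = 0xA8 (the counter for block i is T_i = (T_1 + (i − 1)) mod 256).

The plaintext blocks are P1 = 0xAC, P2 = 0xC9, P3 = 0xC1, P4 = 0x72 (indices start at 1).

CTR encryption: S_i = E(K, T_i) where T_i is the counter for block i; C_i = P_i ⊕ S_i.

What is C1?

C1 = 0xCA

C1: T = 0xA8, S = E(K, T) = 0x66; 0xAC ⊕ 0x66 = 0xCA.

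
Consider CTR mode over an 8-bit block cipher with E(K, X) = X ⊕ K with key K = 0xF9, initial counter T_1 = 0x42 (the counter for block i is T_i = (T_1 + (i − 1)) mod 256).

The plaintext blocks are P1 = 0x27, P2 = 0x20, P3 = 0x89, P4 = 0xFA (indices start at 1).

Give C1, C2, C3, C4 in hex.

C1 = 0x9C, C2 = 0x9A, C3 = 0x34, C4 = 0x46

CTR encryption: S_i = E(K, T_i) where T_i is the counter for block i; C_i = P_i ⊕ S_i.
C1: T = 0x42, S = E(K, T) = 0xBB; 0x27 ⊕ 0xBB = 0x9C.
C2: T = 0x43, S = E(K, T) = 0xBA; 0x20 ⊕ 0xBA = 0x9A.
C3: T = 0x44, S = E(K, T) = 0xBD; 0x89 ⊕ 0xBD = 0x34.
C4: T = 0x45, S = E(K, T) = 0xBC; 0xFA ⊕ 0xBC = 0x46.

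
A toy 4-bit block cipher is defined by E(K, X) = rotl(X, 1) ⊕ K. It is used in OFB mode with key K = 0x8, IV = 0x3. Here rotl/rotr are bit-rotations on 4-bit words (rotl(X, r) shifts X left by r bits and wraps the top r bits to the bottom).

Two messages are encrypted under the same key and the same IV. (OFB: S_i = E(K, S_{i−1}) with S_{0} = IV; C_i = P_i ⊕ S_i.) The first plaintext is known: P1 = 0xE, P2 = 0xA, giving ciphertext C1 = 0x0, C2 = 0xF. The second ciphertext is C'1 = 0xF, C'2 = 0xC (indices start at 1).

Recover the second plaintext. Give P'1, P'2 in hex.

P'1 = 0x1, P'2 = 0x9

In OFB with a reused IV, both messages share the same keystream S_i, so C_i ⊕ C'_i = P_i ⊕ P'_i and thus P'_i = P_i ⊕ C_i ⊕ C'_i.
P'1: 0xE ⊕ 0x0 ⊕ 0xF = 0x1.
P'2: 0xA ⊕ 0xF ⊕ 0xC = 0x9.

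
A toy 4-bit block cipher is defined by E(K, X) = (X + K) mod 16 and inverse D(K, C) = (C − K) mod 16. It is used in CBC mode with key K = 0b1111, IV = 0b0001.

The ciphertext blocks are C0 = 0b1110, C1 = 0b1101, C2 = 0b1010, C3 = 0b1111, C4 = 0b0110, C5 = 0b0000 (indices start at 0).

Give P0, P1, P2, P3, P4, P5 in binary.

P0 = 0b1110, P1 = 0b0000, P2 = 0b0110, P3 = 0b1010, P4 = 0b1000, P5 = 0b0111

CBC decryption: P_i = D(K, C_i) ⊕ C_{i−1}, with C_{−1} = IV.
P0: D(K, 0b1110) = 0b1111; 0b1111 ⊕ 0b0001 = 0b1110.
P1: D(K, 0b1101) = 0b1110; 0b1110 ⊕ 0b1110 = 0b0000.
P2: D(K, 0b1010) = 0b1011; 0b1011 ⊕ 0b1101 = 0b0110.
P3: D(K, 0b1111) = 0b0000; 0b0000 ⊕ 0b1010 = 0b1010.
P4: D(K, 0b0110) = 0b0111; 0b0111 ⊕ 0b1111 = 0b1000.
P5: D(K, 0b0000) = 0b0001; 0b0001 ⊕ 0b0110 = 0b0111.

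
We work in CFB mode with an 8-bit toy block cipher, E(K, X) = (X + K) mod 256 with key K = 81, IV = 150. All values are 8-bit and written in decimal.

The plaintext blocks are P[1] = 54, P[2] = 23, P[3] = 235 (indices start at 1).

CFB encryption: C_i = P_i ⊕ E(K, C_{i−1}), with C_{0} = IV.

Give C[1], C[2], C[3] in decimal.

C[1]: E(K, 150) = 231; 54 ⊕ 231 = 209.
C[2]: E(K, 209) = 34; 23 ⊕ 34 = 53.
C[3]: E(K, 53) = 134; 235 ⊕ 134 = 109.

C[1] = 209, C[2] = 53, C[3] = 109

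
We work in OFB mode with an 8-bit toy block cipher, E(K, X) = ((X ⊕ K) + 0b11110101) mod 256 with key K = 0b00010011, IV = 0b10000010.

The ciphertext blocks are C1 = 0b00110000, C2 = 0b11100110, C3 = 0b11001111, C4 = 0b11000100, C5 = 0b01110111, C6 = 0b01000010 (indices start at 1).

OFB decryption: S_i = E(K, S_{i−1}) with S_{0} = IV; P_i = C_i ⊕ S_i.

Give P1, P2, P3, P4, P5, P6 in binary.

P1: S = E(K, 0b10000010) = 0b10000110; 0b00110000 ⊕ 0b10000110 = 0b10110110.
P2: S = E(K, 0b10000110) = 0b10001010; 0b11100110 ⊕ 0b10001010 = 0b01101100.
P3: S = E(K, 0b10001010) = 0b10001110; 0b11001111 ⊕ 0b10001110 = 0b01000001.
P4: S = E(K, 0b10001110) = 0b10010010; 0b11000100 ⊕ 0b10010010 = 0b01010110.
P5: S = E(K, 0b10010010) = 0b01110110; 0b01110111 ⊕ 0b01110110 = 0b00000001.
P6: S = E(K, 0b01110110) = 0b01011010; 0b01000010 ⊕ 0b01011010 = 0b00011000.

P1 = 0b10110110, P2 = 0b01101100, P3 = 0b01000001, P4 = 0b01010110, P5 = 0b00000001, P6 = 0b00011000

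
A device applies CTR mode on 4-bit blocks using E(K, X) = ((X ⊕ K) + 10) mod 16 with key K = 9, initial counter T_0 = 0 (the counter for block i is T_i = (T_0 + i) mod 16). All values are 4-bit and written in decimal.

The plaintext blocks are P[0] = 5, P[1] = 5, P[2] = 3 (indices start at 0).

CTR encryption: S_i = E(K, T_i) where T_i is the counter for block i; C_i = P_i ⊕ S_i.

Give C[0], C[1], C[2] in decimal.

C[0]: T = 0, S = E(K, T) = 3; 5 ⊕ 3 = 6.
C[1]: T = 1, S = E(K, T) = 2; 5 ⊕ 2 = 7.
C[2]: T = 2, S = E(K, T) = 5; 3 ⊕ 5 = 6.

C[0] = 6, C[1] = 7, C[2] = 6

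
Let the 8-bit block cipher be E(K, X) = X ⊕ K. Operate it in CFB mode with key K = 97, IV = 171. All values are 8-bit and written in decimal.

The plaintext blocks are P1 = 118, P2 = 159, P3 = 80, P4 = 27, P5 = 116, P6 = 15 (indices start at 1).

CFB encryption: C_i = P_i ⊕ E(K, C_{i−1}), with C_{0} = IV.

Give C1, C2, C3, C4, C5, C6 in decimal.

C1: E(K, 171) = 202; 118 ⊕ 202 = 188.
C2: E(K, 188) = 221; 159 ⊕ 221 = 66.
C3: E(K, 66) = 35; 80 ⊕ 35 = 115.
C4: E(K, 115) = 18; 27 ⊕ 18 = 9.
C5: E(K, 9) = 104; 116 ⊕ 104 = 28.
C6: E(K, 28) = 125; 15 ⊕ 125 = 114.

C1 = 188, C2 = 66, C3 = 115, C4 = 9, C5 = 28, C6 = 114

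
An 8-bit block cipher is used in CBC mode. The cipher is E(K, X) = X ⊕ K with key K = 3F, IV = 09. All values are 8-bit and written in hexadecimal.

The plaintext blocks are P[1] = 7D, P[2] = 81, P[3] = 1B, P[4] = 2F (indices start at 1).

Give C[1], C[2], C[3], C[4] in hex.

C[1] = 4B, C[2] = F5, C[3] = D1, C[4] = C1

CBC encryption: C_i = E(K, P_i ⊕ C_{i−1}), with C_{0} = IV.
C[1]: P[1] ⊕ 09 = 74; E(K, 74) = 4B.
C[2]: P[2] ⊕ 4B = CA; E(K, CA) = F5.
C[3]: P[3] ⊕ F5 = EE; E(K, EE) = D1.
C[4]: P[4] ⊕ D1 = FE; E(K, FE) = C1.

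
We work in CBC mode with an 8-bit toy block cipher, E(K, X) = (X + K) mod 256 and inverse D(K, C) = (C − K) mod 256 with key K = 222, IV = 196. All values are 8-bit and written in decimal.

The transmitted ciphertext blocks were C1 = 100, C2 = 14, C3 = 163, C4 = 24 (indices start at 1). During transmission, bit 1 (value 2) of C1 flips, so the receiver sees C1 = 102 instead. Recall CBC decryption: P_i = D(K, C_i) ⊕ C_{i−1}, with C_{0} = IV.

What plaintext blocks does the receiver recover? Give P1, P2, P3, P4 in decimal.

P1 = 76, P2 = 86, P3 = 203, P4 = 153

Only C1 changed, to 102. In CBC, a change in C_i garbles P_i and flips the same bit in P_{i+1}. Decrypting the received ciphertext:
P1: D(K, 102) = 136; 136 ⊕ 196 = 76.
P2: D(K, 14) = 48; 48 ⊕ 102 = 86.
P3: D(K, 163) = 197; 197 ⊕ 14 = 203.
P4: D(K, 24) = 58; 58 ⊕ 163 = 153.
Blocks that differ from the original plaintext: P1, P2.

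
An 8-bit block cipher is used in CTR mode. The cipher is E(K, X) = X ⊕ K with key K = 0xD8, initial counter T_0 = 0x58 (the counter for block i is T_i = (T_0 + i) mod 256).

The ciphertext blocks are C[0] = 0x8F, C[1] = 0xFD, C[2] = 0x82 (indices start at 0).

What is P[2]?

CTR decryption: S_i = E(K, T_i) where T_i is the counter for block i; P_i = C_i ⊕ S_i.
P[2]: T = 0x5A, S = E(K, T) = 0x82; 0x82 ⊕ 0x82 = 0x00.

P[2] = 0x00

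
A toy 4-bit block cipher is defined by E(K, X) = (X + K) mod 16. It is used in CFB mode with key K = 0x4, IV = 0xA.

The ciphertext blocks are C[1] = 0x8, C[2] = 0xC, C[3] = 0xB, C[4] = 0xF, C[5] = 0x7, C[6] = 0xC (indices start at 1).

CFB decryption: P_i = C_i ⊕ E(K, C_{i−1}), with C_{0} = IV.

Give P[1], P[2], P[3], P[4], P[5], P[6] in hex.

P[1]: E(K, 0xA) = 0xE; 0x8 ⊕ 0xE = 0x6.
P[2]: E(K, 0x8) = 0xC; 0xC ⊕ 0xC = 0x0.
P[3]: E(K, 0xC) = 0x0; 0xB ⊕ 0x0 = 0xB.
P[4]: E(K, 0xB) = 0xF; 0xF ⊕ 0xF = 0x0.
P[5]: E(K, 0xF) = 0x3; 0x7 ⊕ 0x3 = 0x4.
P[6]: E(K, 0x7) = 0xB; 0xC ⊕ 0xB = 0x7.

P[1] = 0x6, P[2] = 0x0, P[3] = 0xB, P[4] = 0x0, P[5] = 0x4, P[6] = 0x7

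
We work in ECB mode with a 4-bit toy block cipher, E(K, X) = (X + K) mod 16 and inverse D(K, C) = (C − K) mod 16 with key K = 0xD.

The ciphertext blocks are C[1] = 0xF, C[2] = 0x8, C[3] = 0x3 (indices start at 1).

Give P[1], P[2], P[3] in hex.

ECB decryption: P_i = D(K, C_i).
P[1]: D(K, 0xF) = 0x2.
P[2]: D(K, 0x8) = 0xB.
P[3]: D(K, 0x3) = 0x6.

P[1] = 0x2, P[2] = 0xB, P[3] = 0x6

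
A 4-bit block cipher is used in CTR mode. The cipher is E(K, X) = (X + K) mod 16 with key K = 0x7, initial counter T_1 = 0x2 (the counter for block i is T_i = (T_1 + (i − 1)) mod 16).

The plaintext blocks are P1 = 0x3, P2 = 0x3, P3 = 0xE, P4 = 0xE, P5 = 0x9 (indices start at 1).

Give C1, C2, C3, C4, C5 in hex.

CTR encryption: S_i = E(K, T_i) where T_i is the counter for block i; C_i = P_i ⊕ S_i.
C1: T = 0x2, S = E(K, T) = 0x9; 0x3 ⊕ 0x9 = 0xA.
C2: T = 0x3, S = E(K, T) = 0xA; 0x3 ⊕ 0xA = 0x9.
C3: T = 0x4, S = E(K, T) = 0xB; 0xE ⊕ 0xB = 0x5.
C4: T = 0x5, S = E(K, T) = 0xC; 0xE ⊕ 0xC = 0x2.
C5: T = 0x6, S = E(K, T) = 0xD; 0x9 ⊕ 0xD = 0x4.

C1 = 0xA, C2 = 0x9, C3 = 0x5, C4 = 0x2, C5 = 0x4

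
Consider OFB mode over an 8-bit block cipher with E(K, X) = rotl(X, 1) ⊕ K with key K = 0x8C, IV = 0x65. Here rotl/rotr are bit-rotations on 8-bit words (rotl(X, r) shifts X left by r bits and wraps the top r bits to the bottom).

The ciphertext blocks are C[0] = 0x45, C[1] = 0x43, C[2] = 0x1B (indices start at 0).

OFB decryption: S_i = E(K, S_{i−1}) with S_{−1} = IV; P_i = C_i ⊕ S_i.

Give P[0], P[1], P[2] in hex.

P[0] = 0x03, P[1] = 0x43, P[2] = 0x97

P[0]: S = E(K, 0x65) = 0x46; 0x45 ⊕ 0x46 = 0x03.
P[1]: S = E(K, 0x46) = 0x00; 0x43 ⊕ 0x00 = 0x43.
P[2]: S = E(K, 0x00) = 0x8C; 0x1B ⊕ 0x8C = 0x97.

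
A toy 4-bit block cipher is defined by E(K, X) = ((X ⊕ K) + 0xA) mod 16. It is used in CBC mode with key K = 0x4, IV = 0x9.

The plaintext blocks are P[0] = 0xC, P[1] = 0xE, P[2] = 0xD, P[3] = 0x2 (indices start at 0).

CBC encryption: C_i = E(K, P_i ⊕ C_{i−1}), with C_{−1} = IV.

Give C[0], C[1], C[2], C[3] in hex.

C[0]: P[0] ⊕ 0x9 = 0x5; E(K, 0x5) = 0xB.
C[1]: P[1] ⊕ 0xB = 0x5; E(K, 0x5) = 0xB.
C[2]: P[2] ⊕ 0xB = 0x6; E(K, 0x6) = 0xC.
C[3]: P[3] ⊕ 0xC = 0xE; E(K, 0xE) = 0x4.

C[0] = 0xB, C[1] = 0xB, C[2] = 0xC, C[3] = 0x4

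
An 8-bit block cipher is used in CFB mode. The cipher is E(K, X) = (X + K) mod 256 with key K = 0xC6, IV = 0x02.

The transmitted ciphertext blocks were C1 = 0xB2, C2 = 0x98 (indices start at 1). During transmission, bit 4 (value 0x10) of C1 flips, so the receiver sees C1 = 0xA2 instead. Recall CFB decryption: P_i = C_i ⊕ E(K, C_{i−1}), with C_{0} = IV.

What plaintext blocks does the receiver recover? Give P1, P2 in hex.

Only C1 changed, to 0xA2. In CFB, a change in C_i flips the same bit in P_i and garbles P_{i+1}. Decrypting the received ciphertext:
P1: E(K, 0x02) = 0xC8; 0xA2 ⊕ 0xC8 = 0x6A.
P2: E(K, 0xA2) = 0x68; 0x98 ⊕ 0x68 = 0xF0.
Blocks that differ from the original plaintext: P1, P2.

P1 = 0x6A, P2 = 0xF0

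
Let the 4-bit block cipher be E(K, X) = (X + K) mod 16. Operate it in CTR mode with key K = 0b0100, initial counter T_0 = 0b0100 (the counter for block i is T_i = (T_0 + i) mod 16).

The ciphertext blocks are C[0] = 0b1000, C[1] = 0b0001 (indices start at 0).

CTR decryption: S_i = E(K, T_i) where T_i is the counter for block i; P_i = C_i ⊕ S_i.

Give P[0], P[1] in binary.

P[0] = 0b0000, P[1] = 0b1000

P[0]: T = 0b0100, S = E(K, T) = 0b1000; 0b1000 ⊕ 0b1000 = 0b0000.
P[1]: T = 0b0101, S = E(K, T) = 0b1001; 0b0001 ⊕ 0b1001 = 0b1000.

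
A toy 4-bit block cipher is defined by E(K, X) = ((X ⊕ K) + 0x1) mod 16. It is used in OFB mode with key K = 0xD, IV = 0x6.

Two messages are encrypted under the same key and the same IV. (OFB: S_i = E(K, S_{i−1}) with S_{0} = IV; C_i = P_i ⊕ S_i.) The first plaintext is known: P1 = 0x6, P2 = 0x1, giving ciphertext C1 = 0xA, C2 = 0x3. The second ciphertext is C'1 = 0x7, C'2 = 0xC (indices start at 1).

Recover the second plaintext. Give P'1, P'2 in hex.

In OFB with a reused IV, both messages share the same keystream S_i, so C_i ⊕ C'_i = P_i ⊕ P'_i and thus P'_i = P_i ⊕ C_i ⊕ C'_i.
P'1: 0x6 ⊕ 0xA ⊕ 0x7 = 0xB.
P'2: 0x1 ⊕ 0x3 ⊕ 0xC = 0xE.

P'1 = 0xB, P'2 = 0xE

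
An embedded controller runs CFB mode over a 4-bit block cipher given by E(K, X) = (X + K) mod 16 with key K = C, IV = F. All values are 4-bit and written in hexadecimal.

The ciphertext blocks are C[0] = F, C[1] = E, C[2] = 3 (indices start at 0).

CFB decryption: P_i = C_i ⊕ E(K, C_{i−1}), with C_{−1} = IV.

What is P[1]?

P[1] = 5

P[1]: E(K, F) = B; E ⊕ B = 5.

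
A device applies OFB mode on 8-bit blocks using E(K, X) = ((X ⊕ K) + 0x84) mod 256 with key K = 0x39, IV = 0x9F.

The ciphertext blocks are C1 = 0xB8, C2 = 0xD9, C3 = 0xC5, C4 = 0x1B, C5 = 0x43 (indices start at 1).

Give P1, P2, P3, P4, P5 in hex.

OFB decryption: S_i = E(K, S_{i−1}) with S_{0} = IV; P_i = C_i ⊕ S_i.
P1: S = E(K, 0x9F) = 0x2A; 0xB8 ⊕ 0x2A = 0x92.
P2: S = E(K, 0x2A) = 0x97; 0xD9 ⊕ 0x97 = 0x4E.
P3: S = E(K, 0x97) = 0x32; 0xC5 ⊕ 0x32 = 0xF7.
P4: S = E(K, 0x32) = 0x8F; 0x1B ⊕ 0x8F = 0x94.
P5: S = E(K, 0x8F) = 0x3A; 0x43 ⊕ 0x3A = 0x79.

P1 = 0x92, P2 = 0x4E, P3 = 0xF7, P4 = 0x94, P5 = 0x79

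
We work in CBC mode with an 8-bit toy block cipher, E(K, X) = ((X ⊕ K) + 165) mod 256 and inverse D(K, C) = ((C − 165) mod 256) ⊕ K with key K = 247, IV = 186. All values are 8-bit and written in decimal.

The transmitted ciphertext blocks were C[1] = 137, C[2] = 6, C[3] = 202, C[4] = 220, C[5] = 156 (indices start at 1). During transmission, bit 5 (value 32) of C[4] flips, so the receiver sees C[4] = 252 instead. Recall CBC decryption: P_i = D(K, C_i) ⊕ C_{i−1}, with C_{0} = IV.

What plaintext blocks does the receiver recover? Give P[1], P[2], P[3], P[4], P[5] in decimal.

Only C[4] changed, to 252. In CBC, a change in C_i garbles P_i and flips the same bit in P_{i+1}. Decrypting the received ciphertext:
P[1]: D(K, 137) = 19; 19 ⊕ 186 = 169.
P[2]: D(K, 6) = 150; 150 ⊕ 137 = 31.
P[3]: D(K, 202) = 210; 210 ⊕ 6 = 212.
P[4]: D(K, 252) = 160; 160 ⊕ 202 = 106.
P[5]: D(K, 156) = 0; 0 ⊕ 252 = 252.
Blocks that differ from the original plaintext: P[4], P[5].

P[1] = 169, P[2] = 31, P[3] = 212, P[4] = 106, P[5] = 252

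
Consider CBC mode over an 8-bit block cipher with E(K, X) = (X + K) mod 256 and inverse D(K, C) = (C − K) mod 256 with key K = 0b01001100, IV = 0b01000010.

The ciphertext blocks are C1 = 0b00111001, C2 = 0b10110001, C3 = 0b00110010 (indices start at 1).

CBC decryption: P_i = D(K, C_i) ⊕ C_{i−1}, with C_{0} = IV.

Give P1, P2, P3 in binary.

P1: D(K, 0b00111001) = 0b11101101; 0b11101101 ⊕ 0b01000010 = 0b10101111.
P2: D(K, 0b10110001) = 0b01100101; 0b01100101 ⊕ 0b00111001 = 0b01011100.
P3: D(K, 0b00110010) = 0b11100110; 0b11100110 ⊕ 0b10110001 = 0b01010111.

P1 = 0b10101111, P2 = 0b01011100, P3 = 0b01010111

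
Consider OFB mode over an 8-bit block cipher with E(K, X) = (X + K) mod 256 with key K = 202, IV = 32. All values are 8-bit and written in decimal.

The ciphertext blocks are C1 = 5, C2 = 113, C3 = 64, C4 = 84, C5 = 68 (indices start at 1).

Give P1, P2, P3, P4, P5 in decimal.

OFB decryption: S_i = E(K, S_{i−1}) with S_{0} = IV; P_i = C_i ⊕ S_i.
P1: S = E(K, 32) = 234; 5 ⊕ 234 = 239.
P2: S = E(K, 234) = 180; 113 ⊕ 180 = 197.
P3: S = E(K, 180) = 126; 64 ⊕ 126 = 62.
P4: S = E(K, 126) = 72; 84 ⊕ 72 = 28.
P5: S = E(K, 72) = 18; 68 ⊕ 18 = 86.

P1 = 239, P2 = 197, P3 = 62, P4 = 28, P5 = 86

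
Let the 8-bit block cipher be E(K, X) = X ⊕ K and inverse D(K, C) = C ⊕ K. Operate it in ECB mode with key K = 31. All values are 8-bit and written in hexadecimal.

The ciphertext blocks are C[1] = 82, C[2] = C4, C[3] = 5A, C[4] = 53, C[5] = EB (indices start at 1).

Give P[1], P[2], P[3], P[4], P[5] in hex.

ECB decryption: P_i = D(K, C_i).
P[1]: D(K, 82) = B3.
P[2]: D(K, C4) = F5.
P[3]: D(K, 5A) = 6B.
P[4]: D(K, 53) = 62.
P[5]: D(K, EB) = DA.

P[1] = B3, P[2] = F5, P[3] = 6B, P[4] = 62, P[5] = DA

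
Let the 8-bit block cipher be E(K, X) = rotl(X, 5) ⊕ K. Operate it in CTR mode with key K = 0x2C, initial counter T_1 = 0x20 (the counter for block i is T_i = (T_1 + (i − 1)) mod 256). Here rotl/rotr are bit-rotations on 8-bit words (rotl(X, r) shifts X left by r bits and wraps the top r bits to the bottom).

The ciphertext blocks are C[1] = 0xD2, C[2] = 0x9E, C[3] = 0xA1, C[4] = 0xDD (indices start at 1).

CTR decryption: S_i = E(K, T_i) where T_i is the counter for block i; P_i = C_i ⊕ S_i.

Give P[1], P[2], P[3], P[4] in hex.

P[1]: T = 0x20, S = E(K, T) = 0x28; 0xD2 ⊕ 0x28 = 0xFA.
P[2]: T = 0x21, S = E(K, T) = 0x08; 0x9E ⊕ 0x08 = 0x96.
P[3]: T = 0x22, S = E(K, T) = 0x68; 0xA1 ⊕ 0x68 = 0xC9.
P[4]: T = 0x23, S = E(K, T) = 0x48; 0xDD ⊕ 0x48 = 0x95.

P[1] = 0xFA, P[2] = 0x96, P[3] = 0xC9, P[4] = 0x95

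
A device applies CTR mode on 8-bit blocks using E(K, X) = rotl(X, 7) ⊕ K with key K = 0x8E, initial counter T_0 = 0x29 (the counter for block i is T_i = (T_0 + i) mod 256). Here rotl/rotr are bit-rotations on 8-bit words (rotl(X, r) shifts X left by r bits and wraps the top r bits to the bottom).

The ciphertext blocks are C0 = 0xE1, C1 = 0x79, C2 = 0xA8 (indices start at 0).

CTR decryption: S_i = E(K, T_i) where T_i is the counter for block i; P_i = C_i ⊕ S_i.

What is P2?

P2: T = 0x2B, S = E(K, T) = 0x1B; 0xA8 ⊕ 0x1B = 0xB3.

P2 = 0xB3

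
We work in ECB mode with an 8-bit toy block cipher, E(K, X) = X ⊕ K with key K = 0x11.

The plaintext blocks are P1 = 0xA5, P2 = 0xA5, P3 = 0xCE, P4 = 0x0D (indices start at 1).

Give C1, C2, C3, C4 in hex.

C1 = 0xB4, C2 = 0xB4, C3 = 0xDF, C4 = 0x1C

ECB encryption: C_i = E(K, P_i).
C1: E(K, 0xA5) = 0xB4.
C2: E(K, 0xA5) = 0xB4.
C3: E(K, 0xCE) = 0xDF.
C4: E(K, 0x0D) = 0x1C.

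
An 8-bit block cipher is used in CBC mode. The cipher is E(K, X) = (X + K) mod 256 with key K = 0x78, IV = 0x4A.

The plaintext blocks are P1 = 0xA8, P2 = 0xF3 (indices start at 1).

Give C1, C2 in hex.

C1 = 0x5A, C2 = 0x21

CBC encryption: C_i = E(K, P_i ⊕ C_{i−1}), with C_{0} = IV.
C1: P1 ⊕ 0x4A = 0xE2; E(K, 0xE2) = 0x5A.
C2: P2 ⊕ 0x5A = 0xA9; E(K, 0xA9) = 0x21.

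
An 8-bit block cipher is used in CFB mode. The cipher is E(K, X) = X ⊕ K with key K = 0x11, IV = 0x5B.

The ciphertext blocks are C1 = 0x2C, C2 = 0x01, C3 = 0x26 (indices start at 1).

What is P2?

CFB decryption: P_i = C_i ⊕ E(K, C_{i−1}), with C_{0} = IV.
P2: E(K, 0x2C) = 0x3D; 0x01 ⊕ 0x3D = 0x3C.

P2 = 0x3C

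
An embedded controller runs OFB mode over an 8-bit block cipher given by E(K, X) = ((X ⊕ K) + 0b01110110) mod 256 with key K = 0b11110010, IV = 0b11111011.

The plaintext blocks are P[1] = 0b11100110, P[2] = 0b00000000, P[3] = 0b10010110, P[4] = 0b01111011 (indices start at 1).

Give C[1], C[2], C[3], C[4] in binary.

OFB encryption: S_i = E(K, S_{i−1}) with S_{0} = IV; C_i = P_i ⊕ S_i.
C[1]: S = E(K, 0b11111011) = 0b01111111; 0b11100110 ⊕ 0b01111111 = 0b10011001.
C[2]: S = E(K, 0b01111111) = 0b00000011; 0b00000000 ⊕ 0b00000011 = 0b00000011.
C[3]: S = E(K, 0b00000011) = 0b01100111; 0b10010110 ⊕ 0b01100111 = 0b11110001.
C[4]: S = E(K, 0b01100111) = 0b00001011; 0b01111011 ⊕ 0b00001011 = 0b01110000.

C[1] = 0b10011001, C[2] = 0b00000011, C[3] = 0b11110001, C[4] = 0b01110000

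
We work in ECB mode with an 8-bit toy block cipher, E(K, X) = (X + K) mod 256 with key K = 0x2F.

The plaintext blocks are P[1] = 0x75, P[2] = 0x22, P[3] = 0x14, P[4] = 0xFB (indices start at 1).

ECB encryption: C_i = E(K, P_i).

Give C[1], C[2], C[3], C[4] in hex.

C[1] = 0xA4, C[2] = 0x51, C[3] = 0x43, C[4] = 0x2A

C[1]: E(K, 0x75) = 0xA4.
C[2]: E(K, 0x22) = 0x51.
C[3]: E(K, 0x14) = 0x43.
C[4]: E(K, 0xFB) = 0x2A.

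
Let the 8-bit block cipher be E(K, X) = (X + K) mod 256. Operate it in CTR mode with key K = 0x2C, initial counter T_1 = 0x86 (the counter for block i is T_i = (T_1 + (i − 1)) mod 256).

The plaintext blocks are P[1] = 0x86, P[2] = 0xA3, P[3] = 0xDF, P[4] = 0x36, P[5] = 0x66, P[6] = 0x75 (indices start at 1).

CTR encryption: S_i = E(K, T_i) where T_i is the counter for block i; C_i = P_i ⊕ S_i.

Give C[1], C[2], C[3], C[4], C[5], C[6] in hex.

C[1] = 0x34, C[2] = 0x10, C[3] = 0x6B, C[4] = 0x83, C[5] = 0xD0, C[6] = 0xC2

C[1]: T = 0x86, S = E(K, T) = 0xB2; 0x86 ⊕ 0xB2 = 0x34.
C[2]: T = 0x87, S = E(K, T) = 0xB3; 0xA3 ⊕ 0xB3 = 0x10.
C[3]: T = 0x88, S = E(K, T) = 0xB4; 0xDF ⊕ 0xB4 = 0x6B.
C[4]: T = 0x89, S = E(K, T) = 0xB5; 0x36 ⊕ 0xB5 = 0x83.
C[5]: T = 0x8A, S = E(K, T) = 0xB6; 0x66 ⊕ 0xB6 = 0xD0.
C[6]: T = 0x8B, S = E(K, T) = 0xB7; 0x75 ⊕ 0xB7 = 0xC2.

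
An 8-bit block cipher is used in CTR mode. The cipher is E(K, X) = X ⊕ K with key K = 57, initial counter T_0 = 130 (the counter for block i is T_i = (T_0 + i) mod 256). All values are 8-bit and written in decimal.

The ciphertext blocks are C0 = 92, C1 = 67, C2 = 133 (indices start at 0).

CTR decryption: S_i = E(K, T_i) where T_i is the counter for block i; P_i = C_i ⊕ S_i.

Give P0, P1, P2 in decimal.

P0: T = 130, S = E(K, T) = 187; 92 ⊕ 187 = 231.
P1: T = 131, S = E(K, T) = 186; 67 ⊕ 186 = 249.
P2: T = 132, S = E(K, T) = 189; 133 ⊕ 189 = 56.

P0 = 231, P1 = 249, P2 = 56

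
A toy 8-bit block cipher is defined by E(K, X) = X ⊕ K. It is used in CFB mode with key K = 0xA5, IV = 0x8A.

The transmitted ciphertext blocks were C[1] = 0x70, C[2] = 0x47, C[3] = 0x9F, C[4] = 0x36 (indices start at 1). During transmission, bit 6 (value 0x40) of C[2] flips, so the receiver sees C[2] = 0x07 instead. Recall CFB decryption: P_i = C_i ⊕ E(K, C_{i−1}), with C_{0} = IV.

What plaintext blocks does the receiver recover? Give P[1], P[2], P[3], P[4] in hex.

Only C[2] changed, to 0x07. In CFB, a change in C_i flips the same bit in P_i and garbles P_{i+1}. Decrypting the received ciphertext:
P[1]: E(K, 0x8A) = 0x2F; 0x70 ⊕ 0x2F = 0x5F.
P[2]: E(K, 0x70) = 0xD5; 0x07 ⊕ 0xD5 = 0xD2.
P[3]: E(K, 0x07) = 0xA2; 0x9F ⊕ 0xA2 = 0x3D.
P[4]: E(K, 0x9F) = 0x3A; 0x36 ⊕ 0x3A = 0x0C.
Blocks that differ from the original plaintext: P[2], P[3].

P[1] = 0x5F, P[2] = 0xD2, P[3] = 0x3D, P[4] = 0x0C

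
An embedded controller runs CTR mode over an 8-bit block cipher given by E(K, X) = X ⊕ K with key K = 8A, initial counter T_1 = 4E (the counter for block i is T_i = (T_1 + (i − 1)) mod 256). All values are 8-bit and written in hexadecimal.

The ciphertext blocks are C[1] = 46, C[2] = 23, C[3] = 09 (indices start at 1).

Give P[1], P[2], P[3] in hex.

CTR decryption: S_i = E(K, T_i) where T_i is the counter for block i; P_i = C_i ⊕ S_i.
P[1]: T = 4E, S = E(K, T) = C4; 46 ⊕ C4 = 82.
P[2]: T = 4F, S = E(K, T) = C5; 23 ⊕ C5 = E6.
P[3]: T = 50, S = E(K, T) = DA; 09 ⊕ DA = D3.

P[1] = 82, P[2] = E6, P[3] = D3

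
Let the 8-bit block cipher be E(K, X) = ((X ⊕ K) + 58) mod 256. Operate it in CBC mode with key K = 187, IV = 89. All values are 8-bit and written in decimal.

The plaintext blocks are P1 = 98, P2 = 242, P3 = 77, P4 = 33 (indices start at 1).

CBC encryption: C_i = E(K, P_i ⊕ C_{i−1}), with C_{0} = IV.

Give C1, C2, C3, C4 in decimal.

C1: P1 ⊕ 89 = 59; E(K, 59) = 186.
C2: P2 ⊕ 186 = 72; E(K, 72) = 45.
C3: P3 ⊕ 45 = 96; E(K, 96) = 21.
C4: P4 ⊕ 21 = 52; E(K, 52) = 201.

C1 = 186, C2 = 45, C3 = 21, C4 = 201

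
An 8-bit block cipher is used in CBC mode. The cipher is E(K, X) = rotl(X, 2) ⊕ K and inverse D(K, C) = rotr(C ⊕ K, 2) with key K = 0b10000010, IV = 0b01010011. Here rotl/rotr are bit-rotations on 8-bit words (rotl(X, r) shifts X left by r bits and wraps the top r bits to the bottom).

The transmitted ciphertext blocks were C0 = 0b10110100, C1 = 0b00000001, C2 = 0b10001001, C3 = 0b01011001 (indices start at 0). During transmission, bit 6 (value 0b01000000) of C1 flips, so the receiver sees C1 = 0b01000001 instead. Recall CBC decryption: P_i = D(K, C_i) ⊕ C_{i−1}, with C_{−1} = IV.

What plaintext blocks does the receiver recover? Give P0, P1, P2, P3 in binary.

P0 = 0b11011110, P1 = 0b01000100, P2 = 0b10000011, P3 = 0b01111111

Only C1 changed, to 0b01000001. In CBC, a change in C_i garbles P_i and flips the same bit in P_{i+1}. Decrypting the received ciphertext:
P0: D(K, 0b10110100) = 0b10001101; 0b10001101 ⊕ 0b01010011 = 0b11011110.
P1: D(K, 0b01000001) = 0b11110000; 0b11110000 ⊕ 0b10110100 = 0b01000100.
P2: D(K, 0b10001001) = 0b11000010; 0b11000010 ⊕ 0b01000001 = 0b10000011.
P3: D(K, 0b01011001) = 0b11110110; 0b11110110 ⊕ 0b10001001 = 0b01111111.
Blocks that differ from the original plaintext: P1, P2.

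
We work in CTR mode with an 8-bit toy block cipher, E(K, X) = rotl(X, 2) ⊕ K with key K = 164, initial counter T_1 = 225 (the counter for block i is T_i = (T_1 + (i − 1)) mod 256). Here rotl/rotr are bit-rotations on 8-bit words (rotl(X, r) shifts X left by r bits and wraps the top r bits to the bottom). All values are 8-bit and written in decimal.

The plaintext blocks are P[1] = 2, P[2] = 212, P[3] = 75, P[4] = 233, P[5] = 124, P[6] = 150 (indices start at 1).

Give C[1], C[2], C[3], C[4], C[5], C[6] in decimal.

C[1] = 33, C[2] = 251, C[3] = 96, C[4] = 222, C[5] = 79, C[6] = 169

CTR encryption: S_i = E(K, T_i) where T_i is the counter for block i; C_i = P_i ⊕ S_i.
C[1]: T = 225, S = E(K, T) = 35; 2 ⊕ 35 = 33.
C[2]: T = 226, S = E(K, T) = 47; 212 ⊕ 47 = 251.
C[3]: T = 227, S = E(K, T) = 43; 75 ⊕ 43 = 96.
C[4]: T = 228, S = E(K, T) = 55; 233 ⊕ 55 = 222.
C[5]: T = 229, S = E(K, T) = 51; 124 ⊕ 51 = 79.
C[6]: T = 230, S = E(K, T) = 63; 150 ⊕ 63 = 169.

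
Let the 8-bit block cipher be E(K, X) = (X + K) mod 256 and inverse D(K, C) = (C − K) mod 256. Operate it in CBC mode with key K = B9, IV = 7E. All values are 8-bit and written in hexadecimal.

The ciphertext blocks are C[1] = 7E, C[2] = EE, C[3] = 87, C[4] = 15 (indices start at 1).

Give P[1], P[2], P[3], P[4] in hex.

P[1] = BB, P[2] = 4B, P[3] = 20, P[4] = DB

CBC decryption: P_i = D(K, C_i) ⊕ C_{i−1}, with C_{0} = IV.
P[1]: D(K, 7E) = C5; C5 ⊕ 7E = BB.
P[2]: D(K, EE) = 35; 35 ⊕ 7E = 4B.
P[3]: D(K, 87) = CE; CE ⊕ EE = 20.
P[4]: D(K, 15) = 5C; 5C ⊕ 87 = DB.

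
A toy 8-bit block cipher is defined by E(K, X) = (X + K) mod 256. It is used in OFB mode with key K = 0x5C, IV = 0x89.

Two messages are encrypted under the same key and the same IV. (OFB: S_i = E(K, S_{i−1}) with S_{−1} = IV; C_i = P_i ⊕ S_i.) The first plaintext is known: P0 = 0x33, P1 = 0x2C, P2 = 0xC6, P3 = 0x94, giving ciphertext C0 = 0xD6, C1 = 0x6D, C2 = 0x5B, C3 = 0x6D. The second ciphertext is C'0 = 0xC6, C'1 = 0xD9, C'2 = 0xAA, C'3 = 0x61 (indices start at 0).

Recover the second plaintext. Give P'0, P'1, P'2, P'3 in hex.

P'0 = 0x23, P'1 = 0x98, P'2 = 0x37, P'3 = 0x98

In OFB with a reused IV, both messages share the same keystream S_i, so C_i ⊕ C'_i = P_i ⊕ P'_i and thus P'_i = P_i ⊕ C_i ⊕ C'_i.
P'0: 0x33 ⊕ 0xD6 ⊕ 0xC6 = 0x23.
P'1: 0x2C ⊕ 0x6D ⊕ 0xD9 = 0x98.
P'2: 0xC6 ⊕ 0x5B ⊕ 0xAA = 0x37.
P'3: 0x94 ⊕ 0x6D ⊕ 0x61 = 0x98.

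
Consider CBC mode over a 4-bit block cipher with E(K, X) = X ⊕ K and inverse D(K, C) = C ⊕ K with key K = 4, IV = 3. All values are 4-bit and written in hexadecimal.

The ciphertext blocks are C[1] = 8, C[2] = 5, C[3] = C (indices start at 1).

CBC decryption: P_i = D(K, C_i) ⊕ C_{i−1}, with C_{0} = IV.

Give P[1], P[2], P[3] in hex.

P[1]: D(K, 8) = C; C ⊕ 3 = F.
P[2]: D(K, 5) = 1; 1 ⊕ 8 = 9.
P[3]: D(K, C) = 8; 8 ⊕ 5 = D.

P[1] = F, P[2] = 9, P[3] = D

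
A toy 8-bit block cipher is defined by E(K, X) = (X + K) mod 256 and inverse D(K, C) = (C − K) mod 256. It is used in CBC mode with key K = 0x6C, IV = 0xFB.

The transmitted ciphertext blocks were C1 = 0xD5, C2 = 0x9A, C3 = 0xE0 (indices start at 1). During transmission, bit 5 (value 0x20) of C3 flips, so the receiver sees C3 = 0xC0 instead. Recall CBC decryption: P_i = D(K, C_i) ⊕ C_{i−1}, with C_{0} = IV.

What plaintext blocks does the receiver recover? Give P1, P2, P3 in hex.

Only C3 changed, to 0xC0. In CBC, a change in C_i garbles P_i and flips the same bit in P_{i+1}. Decrypting the received ciphertext:
P1: D(K, 0xD5) = 0x69; 0x69 ⊕ 0xFB = 0x92.
P2: D(K, 0x9A) = 0x2E; 0x2E ⊕ 0xD5 = 0xFB.
P3: D(K, 0xC0) = 0x54; 0x54 ⊕ 0x9A = 0xCE.
Blocks that differ from the original plaintext: P3.

P1 = 0x92, P2 = 0xFB, P3 = 0xCE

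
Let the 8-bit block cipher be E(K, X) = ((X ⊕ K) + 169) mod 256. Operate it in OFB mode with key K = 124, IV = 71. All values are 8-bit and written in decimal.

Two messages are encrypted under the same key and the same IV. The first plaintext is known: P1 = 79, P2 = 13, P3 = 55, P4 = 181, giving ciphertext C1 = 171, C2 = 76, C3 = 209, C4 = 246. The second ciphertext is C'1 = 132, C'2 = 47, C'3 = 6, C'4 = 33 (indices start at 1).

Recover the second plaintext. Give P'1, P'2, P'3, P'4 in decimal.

In OFB with a reused IV, both messages share the same keystream S_i, so C_i ⊕ C'_i = P_i ⊕ P'_i and thus P'_i = P_i ⊕ C_i ⊕ C'_i.
P'1: 79 ⊕ 171 ⊕ 132 = 96.
P'2: 13 ⊕ 76 ⊕ 47 = 110.
P'3: 55 ⊕ 209 ⊕ 6 = 224.
P'4: 181 ⊕ 246 ⊕ 33 = 98.

P'1 = 96, P'2 = 110, P'3 = 224, P'4 = 98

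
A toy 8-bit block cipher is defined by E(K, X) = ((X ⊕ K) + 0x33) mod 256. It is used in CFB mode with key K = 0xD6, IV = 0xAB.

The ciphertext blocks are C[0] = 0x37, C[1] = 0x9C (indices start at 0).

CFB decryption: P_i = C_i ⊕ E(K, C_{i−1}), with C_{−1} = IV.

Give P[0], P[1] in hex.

P[0]: E(K, 0xAB) = 0xB0; 0x37 ⊕ 0xB0 = 0x87.
P[1]: E(K, 0x37) = 0x14; 0x9C ⊕ 0x14 = 0x88.

P[0] = 0x87, P[1] = 0x88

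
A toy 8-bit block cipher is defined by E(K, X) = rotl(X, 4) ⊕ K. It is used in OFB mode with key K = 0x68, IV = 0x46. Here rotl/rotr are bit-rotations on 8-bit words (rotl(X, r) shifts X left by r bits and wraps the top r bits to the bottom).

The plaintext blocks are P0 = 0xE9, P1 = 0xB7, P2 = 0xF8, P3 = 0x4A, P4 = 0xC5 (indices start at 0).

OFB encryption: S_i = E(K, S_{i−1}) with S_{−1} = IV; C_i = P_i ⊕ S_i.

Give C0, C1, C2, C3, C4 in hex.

C0: S = E(K, 0x46) = 0x0C; 0xE9 ⊕ 0x0C = 0xE5.
C1: S = E(K, 0x0C) = 0xA8; 0xB7 ⊕ 0xA8 = 0x1F.
C2: S = E(K, 0xA8) = 0xE2; 0xF8 ⊕ 0xE2 = 0x1A.
C3: S = E(K, 0xE2) = 0x46; 0x4A ⊕ 0x46 = 0x0C.
C4: S = E(K, 0x46) = 0x0C; 0xC5 ⊕ 0x0C = 0xC9.

C0 = 0xE5, C1 = 0x1F, C2 = 0x1A, C3 = 0x0C, C4 = 0xC9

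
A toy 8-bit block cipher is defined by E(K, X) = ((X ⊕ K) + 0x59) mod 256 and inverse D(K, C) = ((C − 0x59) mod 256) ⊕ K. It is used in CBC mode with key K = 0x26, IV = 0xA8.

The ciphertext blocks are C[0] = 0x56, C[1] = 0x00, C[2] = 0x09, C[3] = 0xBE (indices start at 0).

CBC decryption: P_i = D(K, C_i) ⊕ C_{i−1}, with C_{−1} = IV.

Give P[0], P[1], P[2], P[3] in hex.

P[0] = 0x73, P[1] = 0xD7, P[2] = 0x96, P[3] = 0x4A

P[0]: D(K, 0x56) = 0xDB; 0xDB ⊕ 0xA8 = 0x73.
P[1]: D(K, 0x00) = 0x81; 0x81 ⊕ 0x56 = 0xD7.
P[2]: D(K, 0x09) = 0x96; 0x96 ⊕ 0x00 = 0x96.
P[3]: D(K, 0xBE) = 0x43; 0x43 ⊕ 0x09 = 0x4A.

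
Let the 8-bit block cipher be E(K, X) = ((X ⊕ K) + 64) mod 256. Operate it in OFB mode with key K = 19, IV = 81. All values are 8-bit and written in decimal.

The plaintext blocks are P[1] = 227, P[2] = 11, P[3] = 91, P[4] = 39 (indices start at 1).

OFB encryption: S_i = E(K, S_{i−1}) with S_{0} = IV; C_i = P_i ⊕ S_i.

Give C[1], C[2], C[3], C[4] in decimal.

C[1]: S = E(K, 81) = 130; 227 ⊕ 130 = 97.
C[2]: S = E(K, 130) = 209; 11 ⊕ 209 = 218.
C[3]: S = E(K, 209) = 2; 91 ⊕ 2 = 89.
C[4]: S = E(K, 2) = 81; 39 ⊕ 81 = 118.

C[1] = 97, C[2] = 218, C[3] = 89, C[4] = 118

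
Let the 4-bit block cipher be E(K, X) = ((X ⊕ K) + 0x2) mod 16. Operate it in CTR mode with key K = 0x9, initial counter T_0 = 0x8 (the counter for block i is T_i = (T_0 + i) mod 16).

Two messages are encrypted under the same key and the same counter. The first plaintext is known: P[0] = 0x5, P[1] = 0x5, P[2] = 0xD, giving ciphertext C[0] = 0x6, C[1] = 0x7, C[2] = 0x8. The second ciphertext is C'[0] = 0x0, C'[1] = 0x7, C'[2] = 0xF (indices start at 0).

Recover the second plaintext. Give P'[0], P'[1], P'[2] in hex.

P'[0] = 0x3, P'[1] = 0x5, P'[2] = 0xA

In CTR with a reused counter, both messages share the same keystream S_i, so C_i ⊕ C'_i = P_i ⊕ P'_i and thus P'_i = P_i ⊕ C_i ⊕ C'_i.
P'[0]: 0x5 ⊕ 0x6 ⊕ 0x0 = 0x3.
P'[1]: 0x5 ⊕ 0x7 ⊕ 0x7 = 0x5.
P'[2]: 0xD ⊕ 0x8 ⊕ 0xF = 0xA.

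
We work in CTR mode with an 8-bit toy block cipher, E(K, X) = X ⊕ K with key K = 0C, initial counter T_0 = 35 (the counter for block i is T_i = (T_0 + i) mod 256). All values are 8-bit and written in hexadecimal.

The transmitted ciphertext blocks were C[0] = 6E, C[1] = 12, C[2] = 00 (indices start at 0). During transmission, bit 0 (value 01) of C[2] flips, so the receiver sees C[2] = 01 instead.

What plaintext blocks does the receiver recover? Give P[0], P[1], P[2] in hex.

CTR decryption: S_i = E(K, T_i) where T_i is the counter for block i; P_i = C_i ⊕ S_i.
Only C[2] changed, to 01. In CTR, a change in C_i flips the same bit in P_i only; the keystream is unaffected. Decrypting the received ciphertext:
P[0]: T = 35, S = E(K, T) = 39; 6E ⊕ 39 = 57.
P[1]: T = 36, S = E(K, T) = 3A; 12 ⊕ 3A = 28.
P[2]: T = 37, S = E(K, T) = 3B; 01 ⊕ 3B = 3A.
Blocks that differ from the original plaintext: P[2].

P[0] = 57, P[1] = 28, P[2] = 3A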